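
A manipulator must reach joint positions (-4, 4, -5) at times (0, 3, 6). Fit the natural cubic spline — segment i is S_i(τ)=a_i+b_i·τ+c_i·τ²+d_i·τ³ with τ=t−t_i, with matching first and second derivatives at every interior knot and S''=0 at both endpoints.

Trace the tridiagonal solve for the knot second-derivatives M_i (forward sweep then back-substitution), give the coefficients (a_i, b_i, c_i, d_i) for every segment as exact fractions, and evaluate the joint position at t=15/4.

Δ: Δ0=8/3, Δ1=-3
row 1: diag=12, rhs=-34; c'=1/4, d'=-17/6
back: M1=-17/6
M: M0=0, M1=-17/6, M2=0
seg 0: a=-4, c=M0/2=0, d=(M1−M0)/(6·3)=-17/108, b=Δ0−h0·(2M0+M1)/6=49/12
seg 1: a=4, c=M1/2=-17/12, d=(M2−M1)/(6·3)=17/108, b=Δ1−h1·(2M1+M2)/6=-1/6
t_q=15/4 → seg 1, τ=3/4; S=4+-1/6·τ+-17/12·τ²+17/108·τ³=805/256

  seg 0: a=-4 b=49/12 c=0 d=-17/108
  seg 1: a=4 b=-1/6 c=-17/12 d=17/108
S(15/4) = 805/256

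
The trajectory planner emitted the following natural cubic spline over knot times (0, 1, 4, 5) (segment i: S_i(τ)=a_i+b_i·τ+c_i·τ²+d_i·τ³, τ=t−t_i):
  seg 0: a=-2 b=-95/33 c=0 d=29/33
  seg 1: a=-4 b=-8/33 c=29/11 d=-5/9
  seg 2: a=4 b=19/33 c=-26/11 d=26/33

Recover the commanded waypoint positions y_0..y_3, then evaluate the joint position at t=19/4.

y_0=-2 y_1=-4 y_2=4 y_3=3
S(19/4) = 1209/352

y_0 = S_0(0) = a_0 = -2
y_1 = S_1(0) = a_1 = -4
y_2 = S_2(0) = a_2 = 4
y_3 = S_2(1) = 3
t_q=19/4 is in segment 2 (τ=3/4); S_2(τ)=1209/352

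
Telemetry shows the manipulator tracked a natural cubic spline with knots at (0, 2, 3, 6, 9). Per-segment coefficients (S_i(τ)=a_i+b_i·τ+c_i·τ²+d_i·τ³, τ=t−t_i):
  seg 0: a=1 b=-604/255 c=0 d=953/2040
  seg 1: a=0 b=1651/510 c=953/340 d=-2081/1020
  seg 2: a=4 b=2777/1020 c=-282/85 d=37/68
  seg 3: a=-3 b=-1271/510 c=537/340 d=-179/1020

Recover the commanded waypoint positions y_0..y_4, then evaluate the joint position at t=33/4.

y_0=1 y_1=0 y_2=4 y_3=-3 y_4=-1
S(33/4) = -11361/4352

y_0 = S_0(0) = a_0 = 1
y_1 = S_1(0) = a_1 = 0
y_2 = S_2(0) = a_2 = 4
y_3 = S_3(0) = a_3 = -3
y_4 = S_3(3) = -1
t_q=33/4 is in segment 3 (τ=9/4); S_3(τ)=-11361/4352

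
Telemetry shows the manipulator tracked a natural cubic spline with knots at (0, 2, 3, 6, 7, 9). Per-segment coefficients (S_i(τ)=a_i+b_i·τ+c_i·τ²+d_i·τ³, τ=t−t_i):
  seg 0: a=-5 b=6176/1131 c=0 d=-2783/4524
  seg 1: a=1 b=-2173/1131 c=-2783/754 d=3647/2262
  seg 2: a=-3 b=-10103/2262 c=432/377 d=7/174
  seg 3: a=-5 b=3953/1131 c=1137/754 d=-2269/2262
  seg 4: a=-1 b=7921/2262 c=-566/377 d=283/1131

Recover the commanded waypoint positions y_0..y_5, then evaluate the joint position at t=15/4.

y_0=-5 y_1=1 y_2=-3 y_3=-5 y_4=-1 y_5=2
S(15/4) = -274493/48256

y_0 = S_0(0) = a_0 = -5
y_1 = S_1(0) = a_1 = 1
y_2 = S_2(0) = a_2 = -3
y_3 = S_3(0) = a_3 = -5
y_4 = S_4(0) = a_4 = -1
y_5 = S_4(2) = 2
t_q=15/4 is in segment 2 (τ=3/4); S_2(τ)=-274493/48256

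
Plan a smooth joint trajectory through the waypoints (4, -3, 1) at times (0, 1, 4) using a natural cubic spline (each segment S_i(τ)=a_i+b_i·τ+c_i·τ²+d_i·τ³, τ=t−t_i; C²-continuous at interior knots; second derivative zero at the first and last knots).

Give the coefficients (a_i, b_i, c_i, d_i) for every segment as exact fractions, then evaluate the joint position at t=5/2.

  seg 0: a=4 b=-193/24 c=0 d=25/24
  seg 1: a=-3 b=-59/12 c=25/8 d=-25/72
S(5/2) = -289/64

Δ: Δ0=-7, Δ1=4/3
row 1: diag=8, rhs=50; c'=3/8, d'=25/4
back: M1=25/4
M: M0=0, M1=25/4, M2=0
seg 0: a=4, c=M0/2=0, d=(M1−M0)/(6·1)=25/24, b=Δ0−h0·(2M0+M1)/6=-193/24
seg 1: a=-3, c=M1/2=25/8, d=(M2−M1)/(6·3)=-25/72, b=Δ1−h1·(2M1+M2)/6=-59/12
t_q=5/2 → seg 1, τ=3/2; S=-3+-59/12·τ+25/8·τ²+-25/72·τ³=-289/64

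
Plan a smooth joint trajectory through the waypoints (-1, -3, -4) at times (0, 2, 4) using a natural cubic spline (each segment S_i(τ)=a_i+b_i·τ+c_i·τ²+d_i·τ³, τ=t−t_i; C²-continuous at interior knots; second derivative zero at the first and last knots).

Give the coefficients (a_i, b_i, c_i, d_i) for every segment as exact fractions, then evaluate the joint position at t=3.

Δ: Δ0=-1, Δ1=-1/2
row 1: diag=8, rhs=3; c'=1/4, d'=3/8
back: M1=3/8
M: M0=0, M1=3/8, M2=0
seg 0: a=-1, c=M0/2=0, d=(M1−M0)/(6·2)=1/32, b=Δ0−h0·(2M0+M1)/6=-9/8
seg 1: a=-3, c=M1/2=3/16, d=(M2−M1)/(6·2)=-1/32, b=Δ1−h1·(2M1+M2)/6=-3/4
t_q=3 → seg 1, τ=1; S=-3+-3/4·τ+3/16·τ²+-1/32·τ³=-115/32

  seg 0: a=-1 b=-9/8 c=0 d=1/32
  seg 1: a=-3 b=-3/4 c=3/16 d=-1/32
S(3) = -115/32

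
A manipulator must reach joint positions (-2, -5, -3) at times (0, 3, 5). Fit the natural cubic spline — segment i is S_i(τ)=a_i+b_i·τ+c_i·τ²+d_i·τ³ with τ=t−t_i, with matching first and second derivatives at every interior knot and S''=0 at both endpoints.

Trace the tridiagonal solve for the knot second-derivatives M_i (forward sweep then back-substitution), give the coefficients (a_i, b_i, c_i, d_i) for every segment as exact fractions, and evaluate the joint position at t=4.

Δ: Δ0=-1, Δ1=1
row 1: diag=10, rhs=12; c'=1/5, d'=6/5
back: M1=6/5
M: M0=0, M1=6/5, M2=0
seg 0: a=-2, c=M0/2=0, d=(M1−M0)/(6·3)=1/15, b=Δ0−h0·(2M0+M1)/6=-8/5
seg 1: a=-5, c=M1/2=3/5, d=(M2−M1)/(6·2)=-1/10, b=Δ1−h1·(2M1+M2)/6=1/5
t_q=4 → seg 1, τ=1; S=-5+1/5·τ+3/5·τ²+-1/10·τ³=-43/10

  seg 0: a=-2 b=-8/5 c=0 d=1/15
  seg 1: a=-5 b=1/5 c=3/5 d=-1/10
S(4) = -43/10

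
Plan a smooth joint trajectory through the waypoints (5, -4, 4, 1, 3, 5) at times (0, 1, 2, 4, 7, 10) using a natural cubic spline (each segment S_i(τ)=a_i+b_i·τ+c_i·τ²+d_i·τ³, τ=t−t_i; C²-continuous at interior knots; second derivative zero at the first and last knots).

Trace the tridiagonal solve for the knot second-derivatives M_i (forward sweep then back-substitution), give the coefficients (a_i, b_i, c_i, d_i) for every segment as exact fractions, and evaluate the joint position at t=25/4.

Δ: Δ0=-9, Δ1=8, Δ2=-3/2, Δ3=2/3, Δ4=2/3
row 1: diag=4, rhs=102; c'=1/4, d'=51/2
row 2: denom=6−1·1/4=23/4; d'=(-57−1·51/2)/(23/4)=-330/23
row 3: denom=10−2·8/23=214/23; d'=(13−2·-330/23)/(214/23)=959/214
row 4: denom=12−3·69/214=2361/214; d'=(0−3·959/214)/(2361/214)=-959/787
back: M4=-959/787
back: M3=959/214−69/214·-959/787=3836/787
back: M2=-330/23−8/23·3836/787=-12626/787
back: M1=51/2−1/4·-12626/787=23225/787
M: M0=0, M1=23225/787, M2=-12626/787, M3=3836/787, M4=-959/787, M5=0
seg 0: a=5, c=M0/2=0, d=(M1−M0)/(6·1)=23225/4722, b=Δ0−h0·(2M0+M1)/6=-65723/4722
seg 1: a=-4, c=M1/2=23225/1574, d=(M2−M1)/(6·1)=-35851/4722, b=Δ1−h1·(2M1+M2)/6=1976/2361
seg 2: a=4, c=M2/2=-6313/787, d=(M3−M2)/(6·2)=8231/4722, b=Δ2−h2·(2M2+M3)/6=35749/4722
seg 3: a=1, c=M3/2=1918/787, d=(M4−M3)/(6·3)=-4795/14166, b=Δ3−h3·(2M3+M4)/6=-16991/4722
seg 4: a=3, c=M4/2=-959/1574, d=(M5−M4)/(6·3)=959/14166, b=Δ4−h4·(2M4+M5)/6=4451/2361
t_q=25/4 → seg 3, τ=9/4; S=1+-16991/4722·τ+1918/787·τ²+-4795/14166·τ³=139637/100736

  seg 0: a=5 b=-65723/4722 c=0 d=23225/4722
  seg 1: a=-4 b=1976/2361 c=23225/1574 d=-35851/4722
  seg 2: a=4 b=35749/4722 c=-6313/787 d=8231/4722
  seg 3: a=1 b=-16991/4722 c=1918/787 d=-4795/14166
  seg 4: a=3 b=4451/2361 c=-959/1574 d=959/14166
S(25/4) = 139637/100736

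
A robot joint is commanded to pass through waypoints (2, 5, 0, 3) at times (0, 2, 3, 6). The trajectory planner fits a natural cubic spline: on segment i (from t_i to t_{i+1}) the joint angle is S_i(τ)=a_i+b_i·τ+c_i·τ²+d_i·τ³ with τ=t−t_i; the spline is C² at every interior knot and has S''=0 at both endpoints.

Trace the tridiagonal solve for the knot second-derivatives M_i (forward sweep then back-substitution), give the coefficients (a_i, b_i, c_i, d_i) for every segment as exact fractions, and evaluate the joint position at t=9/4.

  seg 0: a=2 b=373/94 c=0 d=-29/47
  seg 1: a=5 b=-323/94 c=-174/47 d=201/94
  seg 2: a=0 b=-208/47 c=255/94 d=-85/282
S(9/4) = 23721/6016

Δ: Δ0=3/2, Δ1=-5, Δ2=1
row 1: diag=6, rhs=-39; c'=1/6, d'=-13/2
row 2: denom=8−1·1/6=47/6; d'=(36−1·-13/2)/(47/6)=255/47
back: M2=255/47
back: M1=-13/2−1/6·255/47=-348/47
M: M0=0, M1=-348/47, M2=255/47, M3=0
seg 0: a=2, c=M0/2=0, d=(M1−M0)/(6·2)=-29/47, b=Δ0−h0·(2M0+M1)/6=373/94
seg 1: a=5, c=M1/2=-174/47, d=(M2−M1)/(6·1)=201/94, b=Δ1−h1·(2M1+M2)/6=-323/94
seg 2: a=0, c=M2/2=255/94, d=(M3−M2)/(6·3)=-85/282, b=Δ2−h2·(2M2+M3)/6=-208/47
t_q=9/4 → seg 1, τ=1/4; S=5+-323/94·τ+-174/47·τ²+201/94·τ³=23721/6016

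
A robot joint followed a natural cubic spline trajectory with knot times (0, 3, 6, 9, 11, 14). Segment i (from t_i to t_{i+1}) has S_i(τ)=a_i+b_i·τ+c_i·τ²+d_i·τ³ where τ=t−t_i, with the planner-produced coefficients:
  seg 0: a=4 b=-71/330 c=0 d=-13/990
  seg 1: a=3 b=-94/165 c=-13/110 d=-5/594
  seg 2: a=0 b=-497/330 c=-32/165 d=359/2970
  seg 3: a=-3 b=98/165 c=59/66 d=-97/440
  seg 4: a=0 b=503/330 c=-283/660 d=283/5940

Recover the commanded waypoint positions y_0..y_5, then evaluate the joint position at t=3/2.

y_0 = S_0(0) = a_0 = 4
y_1 = S_1(0) = a_1 = 3
y_2 = S_2(0) = a_2 = 0
y_3 = S_3(0) = a_3 = -3
y_4 = S_4(0) = a_4 = 0
y_5 = S_4(3) = 2
t_q=3/2 is in segment 0 (τ=3/2); S_0(τ)=3197/880

y_0=4 y_1=3 y_2=0 y_3=-3 y_4=0 y_5=2
S(3/2) = 3197/880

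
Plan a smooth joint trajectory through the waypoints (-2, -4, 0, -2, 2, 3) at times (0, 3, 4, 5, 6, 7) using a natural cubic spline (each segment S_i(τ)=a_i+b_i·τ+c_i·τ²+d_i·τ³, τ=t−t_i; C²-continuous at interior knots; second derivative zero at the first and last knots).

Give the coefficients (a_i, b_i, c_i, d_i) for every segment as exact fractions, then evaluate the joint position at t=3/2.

  seg 0: a=-2 b=-4271/1299 c=0 d=1135/3897
  seg 1: a=-4 b=5944/1299 c=1135/433 d=-4153/1299
  seg 2: a=0 b=295/1299 c=-3018/433 d=6161/1299
  seg 3: a=-2 b=670/1299 c=3143/433 d=-4903/1299
  seg 4: a=2 b=4819/1299 c=-1760/433 d=1760/1299
S(3/2) = -20607/3464

Δ: Δ0=-2/3, Δ1=4, Δ2=-2, Δ3=4, Δ4=1
row 1: diag=8, rhs=28; c'=1/8, d'=7/2
row 2: denom=4−1·1/8=31/8; d'=(-36−1·7/2)/(31/8)=-316/31
row 3: denom=4−1·8/31=116/31; d'=(36−1·-316/31)/(116/31)=358/29
row 4: denom=4−1·31/116=433/116; d'=(-18−1·358/29)/(433/116)=-3520/433
back: M4=-3520/433
back: M3=358/29−31/116·-3520/433=6286/433
back: M2=-316/31−8/31·6286/433=-6036/433
back: M1=7/2−1/8·-6036/433=2270/433
M: M0=0, M1=2270/433, M2=-6036/433, M3=6286/433, M4=-3520/433, M5=0
seg 0: a=-2, c=M0/2=0, d=(M1−M0)/(6·3)=1135/3897, b=Δ0−h0·(2M0+M1)/6=-4271/1299
seg 1: a=-4, c=M1/2=1135/433, d=(M2−M1)/(6·1)=-4153/1299, b=Δ1−h1·(2M1+M2)/6=5944/1299
seg 2: a=0, c=M2/2=-3018/433, d=(M3−M2)/(6·1)=6161/1299, b=Δ2−h2·(2M2+M3)/6=295/1299
seg 3: a=-2, c=M3/2=3143/433, d=(M4−M3)/(6·1)=-4903/1299, b=Δ3−h3·(2M3+M4)/6=670/1299
seg 4: a=2, c=M4/2=-1760/433, d=(M5−M4)/(6·1)=1760/1299, b=Δ4−h4·(2M4+M5)/6=4819/1299
t_q=3/2 → seg 0, τ=3/2; S=-2+-4271/1299·τ+0·τ²+1135/3897·τ³=-20607/3464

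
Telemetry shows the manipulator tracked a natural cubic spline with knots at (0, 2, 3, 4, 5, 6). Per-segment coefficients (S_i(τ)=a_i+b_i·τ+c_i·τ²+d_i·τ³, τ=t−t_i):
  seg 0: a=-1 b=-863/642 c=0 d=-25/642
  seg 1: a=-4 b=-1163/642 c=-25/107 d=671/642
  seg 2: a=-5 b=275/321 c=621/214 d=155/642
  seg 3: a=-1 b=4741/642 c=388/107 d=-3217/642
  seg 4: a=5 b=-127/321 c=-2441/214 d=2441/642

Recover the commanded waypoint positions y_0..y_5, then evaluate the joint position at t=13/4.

y_0 = S_0(0) = a_0 = -1
y_1 = S_1(0) = a_1 = -4
y_2 = S_2(0) = a_2 = -5
y_3 = S_3(0) = a_3 = -1
y_4 = S_4(0) = a_4 = 5
y_5 = S_4(1) = -3
t_q=13/4 is in segment 2 (τ=1/4); S_2(τ)=-63011/13696

y_0=-1 y_1=-4 y_2=-5 y_3=-1 y_4=5 y_5=-3
S(13/4) = -63011/13696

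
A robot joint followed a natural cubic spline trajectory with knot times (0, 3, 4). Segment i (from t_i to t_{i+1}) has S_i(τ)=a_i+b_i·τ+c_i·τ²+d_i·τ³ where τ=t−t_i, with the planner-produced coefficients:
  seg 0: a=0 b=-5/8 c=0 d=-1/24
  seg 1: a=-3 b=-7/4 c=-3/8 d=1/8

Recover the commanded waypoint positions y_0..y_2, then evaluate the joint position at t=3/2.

y_0=0 y_1=-3 y_2=-5
S(3/2) = -69/64

y_0 = S_0(0) = a_0 = 0
y_1 = S_1(0) = a_1 = -3
y_2 = S_1(1) = -5
t_q=3/2 is in segment 0 (τ=3/2); S_0(τ)=-69/64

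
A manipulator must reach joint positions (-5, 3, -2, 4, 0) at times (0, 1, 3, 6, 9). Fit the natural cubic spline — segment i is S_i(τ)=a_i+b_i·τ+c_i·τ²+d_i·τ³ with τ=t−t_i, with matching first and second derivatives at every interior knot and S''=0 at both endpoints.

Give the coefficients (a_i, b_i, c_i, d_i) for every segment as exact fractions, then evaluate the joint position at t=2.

  seg 0: a=-5 b=12475/1236 c=0 d=-2587/1236
  seg 1: a=3 b=2357/618 c=-2587/412 d=3859/2472
  seg 2: a=-2 b=-794/309 c=318/103 d=-1450/2781
  seg 3: a=4 b=580/309 c=-496/309 d=496/2781
S(2) = 1727/824

Δ: Δ0=8, Δ1=-5/2, Δ2=2, Δ3=-4/3
row 1: diag=6, rhs=-63; c'=1/3, d'=-21/2
row 2: denom=10−2·1/3=28/3; d'=(27−2·-21/2)/(28/3)=36/7
row 3: denom=12−3·9/28=309/28; d'=(-20−3·36/7)/(309/28)=-992/309
back: M3=-992/309
back: M2=36/7−9/28·-992/309=636/103
back: M1=-21/2−1/3·636/103=-2587/206
M: M0=0, M1=-2587/206, M2=636/103, M3=-992/309, M4=0
seg 0: a=-5, c=M0/2=0, d=(M1−M0)/(6·1)=-2587/1236, b=Δ0−h0·(2M0+M1)/6=12475/1236
seg 1: a=3, c=M1/2=-2587/412, d=(M2−M1)/(6·2)=3859/2472, b=Δ1−h1·(2M1+M2)/6=2357/618
seg 2: a=-2, c=M2/2=318/103, d=(M3−M2)/(6·3)=-1450/2781, b=Δ2−h2·(2M2+M3)/6=-794/309
seg 3: a=4, c=M3/2=-496/309, d=(M4−M3)/(6·3)=496/2781, b=Δ3−h3·(2M3+M4)/6=580/309
t_q=2 → seg 1, τ=1; S=3+2357/618·τ+-2587/412·τ²+3859/2472·τ³=1727/824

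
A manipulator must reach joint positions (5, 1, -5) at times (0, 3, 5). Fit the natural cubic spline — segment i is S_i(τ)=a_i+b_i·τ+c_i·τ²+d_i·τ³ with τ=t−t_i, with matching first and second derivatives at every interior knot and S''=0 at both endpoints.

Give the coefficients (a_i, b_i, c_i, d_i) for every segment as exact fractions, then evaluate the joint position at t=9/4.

  seg 0: a=5 b=-5/6 c=0 d=-1/18
  seg 1: a=1 b=-7/3 c=-1/2 d=1/12
S(9/4) = 319/128

Δ: Δ0=-4/3, Δ1=-3
row 1: diag=10, rhs=-10; c'=1/5, d'=-1
back: M1=-1
M: M0=0, M1=-1, M2=0
seg 0: a=5, c=M0/2=0, d=(M1−M0)/(6·3)=-1/18, b=Δ0−h0·(2M0+M1)/6=-5/6
seg 1: a=1, c=M1/2=-1/2, d=(M2−M1)/(6·2)=1/12, b=Δ1−h1·(2M1+M2)/6=-7/3
t_q=9/4 → seg 0, τ=9/4; S=5+-5/6·τ+0·τ²+-1/18·τ³=319/128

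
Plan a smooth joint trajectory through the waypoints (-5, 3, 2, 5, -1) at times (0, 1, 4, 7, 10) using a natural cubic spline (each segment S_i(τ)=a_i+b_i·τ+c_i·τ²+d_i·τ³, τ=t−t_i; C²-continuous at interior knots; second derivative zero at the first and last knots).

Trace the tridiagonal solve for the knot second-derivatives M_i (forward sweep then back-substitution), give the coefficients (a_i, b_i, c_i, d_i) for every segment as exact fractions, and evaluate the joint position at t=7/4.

Δ: Δ0=8, Δ1=-1/3, Δ2=1, Δ3=-2
row 1: diag=8, rhs=-50; c'=3/8, d'=-25/4
row 2: denom=12−3·3/8=87/8; d'=(8−3·-25/4)/(87/8)=214/87
row 3: denom=12−3·8/29=324/29; d'=(-18−3·214/87)/(324/29)=-184/81
back: M3=-184/81
back: M2=214/87−8/29·-184/81=250/81
back: M1=-25/4−3/8·250/81=-200/27
M: M0=0, M1=-200/27, M2=250/81, M3=-184/81, M4=0
seg 0: a=-5, c=M0/2=0, d=(M1−M0)/(6·1)=-100/81, b=Δ0−h0·(2M0+M1)/6=748/81
seg 1: a=3, c=M1/2=-100/27, d=(M2−M1)/(6·3)=425/729, b=Δ1−h1·(2M1+M2)/6=448/81
seg 2: a=2, c=M2/2=125/81, d=(M3−M2)/(6·3)=-217/729, b=Δ2−h2·(2M2+M3)/6=-77/81
seg 3: a=5, c=M3/2=-92/81, d=(M4−M3)/(6·3)=92/729, b=Δ3−h3·(2M3+M4)/6=22/81
t_q=7/4 → seg 1, τ=3/4; S=3+448/81·τ+-100/27·τ²+425/729·τ³=3059/576

  seg 0: a=-5 b=748/81 c=0 d=-100/81
  seg 1: a=3 b=448/81 c=-100/27 d=425/729
  seg 2: a=2 b=-77/81 c=125/81 d=-217/729
  seg 3: a=5 b=22/81 c=-92/81 d=92/729
S(7/4) = 3059/576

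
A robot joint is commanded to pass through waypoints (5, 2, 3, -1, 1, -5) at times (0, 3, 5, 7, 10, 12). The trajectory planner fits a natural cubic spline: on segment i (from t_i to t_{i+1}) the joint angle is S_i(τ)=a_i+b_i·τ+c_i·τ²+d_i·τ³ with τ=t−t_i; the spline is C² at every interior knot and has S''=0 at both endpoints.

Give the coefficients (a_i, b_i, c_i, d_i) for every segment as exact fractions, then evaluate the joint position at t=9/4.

Δ: Δ0=-1, Δ1=1/2, Δ2=-2, Δ3=2/3, Δ4=-3
row 1: diag=10, rhs=9; c'=1/5, d'=9/10
row 2: denom=8−2·1/5=38/5; d'=(-15−2·9/10)/(38/5)=-42/19
row 3: denom=10−2·5/19=180/19; d'=(16−2·-42/19)/(180/19)=97/45
row 4: denom=10−3·19/60=181/20; d'=(-22−3·97/45)/(181/20)=-1708/543
back: M4=-1708/543
back: M3=97/45−19/60·-1708/543=5134/1629
back: M2=-42/19−5/19·5134/1629=-4952/1629
back: M1=9/10−1/5·-4952/1629=4913/3258
M: M0=0, M1=4913/3258, M2=-4952/1629, M3=5134/1629, M4=-1708/543, M5=0
seg 0: a=5, c=M0/2=0, d=(M1−M0)/(6·3)=4913/58644, b=Δ0−h0·(2M0+M1)/6=-11429/6516
seg 1: a=2, c=M1/2=4913/6516, d=(M2−M1)/(6·2)=-4939/13032, b=Δ1−h1·(2M1+M2)/6=1655/3258
seg 2: a=3, c=M2/2=-2476/1629, d=(M3−M2)/(6·2)=1681/3258, b=Δ2−h2·(2M2+M3)/6=-556/543
seg 3: a=-1, c=M3/2=2567/1629, d=(M4−M3)/(6·3)=-5129/14661, b=Δ3−h3·(2M3+M4)/6=-1486/1629
seg 4: a=1, c=M4/2=-854/543, d=(M5−M4)/(6·2)=427/1629, b=Δ4−h4·(2M4+M5)/6=-1471/1629
t_q=9/4 → seg 0, τ=9/4; S=5+-11429/6516·τ+0·τ²+4913/58644·τ³=93033/46336

  seg 0: a=5 b=-11429/6516 c=0 d=4913/58644
  seg 1: a=2 b=1655/3258 c=4913/6516 d=-4939/13032
  seg 2: a=3 b=-556/543 c=-2476/1629 d=1681/3258
  seg 3: a=-1 b=-1486/1629 c=2567/1629 d=-5129/14661
  seg 4: a=1 b=-1471/1629 c=-854/543 d=427/1629
S(9/4) = 93033/46336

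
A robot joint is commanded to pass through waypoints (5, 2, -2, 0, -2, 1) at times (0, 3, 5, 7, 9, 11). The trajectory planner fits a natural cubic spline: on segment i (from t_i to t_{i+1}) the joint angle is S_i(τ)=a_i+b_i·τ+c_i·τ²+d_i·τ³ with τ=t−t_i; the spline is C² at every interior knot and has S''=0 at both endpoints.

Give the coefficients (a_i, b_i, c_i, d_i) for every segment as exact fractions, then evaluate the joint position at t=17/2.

Δ: Δ0=-1, Δ1=-2, Δ2=1, Δ3=-1, Δ4=3/2
row 1: diag=10, rhs=-6; c'=1/5, d'=-3/5
row 2: denom=8−2·1/5=38/5; d'=(18−2·-3/5)/(38/5)=48/19
row 3: denom=8−2·5/19=142/19; d'=(-12−2·48/19)/(142/19)=-162/71
row 4: denom=8−2·19/71=530/71; d'=(15−2·-162/71)/(530/71)=1389/530
back: M4=1389/530
back: M3=-162/71−19/71·1389/530=-1581/530
back: M2=48/19−5/19·-1581/530=351/106
back: M1=-3/5−1/5·351/106=-669/530
M: M0=0, M1=-669/530, M2=351/106, M3=-1581/530, M4=1389/530, M5=0
seg 0: a=5, c=M0/2=0, d=(M1−M0)/(6·3)=-223/3180, b=Δ0−h0·(2M0+M1)/6=-391/1060
seg 1: a=2, c=M1/2=-669/1060, d=(M2−M1)/(6·2)=101/265, b=Δ1−h1·(2M1+M2)/6=-1199/530
seg 2: a=-2, c=M2/2=351/212, d=(M3−M2)/(6·2)=-139/265, b=Δ2−h2·(2M2+M3)/6=-113/530
seg 3: a=0, c=M3/2=-1581/1060, d=(M4−M3)/(6·2)=99/212, b=Δ3−h3·(2M3+M4)/6=61/530
seg 4: a=-2, c=M4/2=1389/1060, d=(M5−M4)/(6·2)=-463/2120, b=Δ4−h4·(2M4+M5)/6=-131/530
t_q=17/2 → seg 3, τ=3/2; S=0+61/530·τ+-1581/1060·τ²+99/212·τ³=-13629/8480

  seg 0: a=5 b=-391/1060 c=0 d=-223/3180
  seg 1: a=2 b=-1199/530 c=-669/1060 d=101/265
  seg 2: a=-2 b=-113/530 c=351/212 d=-139/265
  seg 3: a=0 b=61/530 c=-1581/1060 d=99/212
  seg 4: a=-2 b=-131/530 c=1389/1060 d=-463/2120
S(17/2) = -13629/8480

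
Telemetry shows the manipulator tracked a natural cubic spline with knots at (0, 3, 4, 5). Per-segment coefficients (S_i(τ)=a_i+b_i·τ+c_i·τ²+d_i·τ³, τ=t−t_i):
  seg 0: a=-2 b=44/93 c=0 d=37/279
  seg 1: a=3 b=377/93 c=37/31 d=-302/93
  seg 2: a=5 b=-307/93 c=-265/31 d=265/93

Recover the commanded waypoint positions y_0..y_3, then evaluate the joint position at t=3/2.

y_0=-2 y_1=3 y_2=5 y_3=-4
S(3/2) = -209/248

y_0 = S_0(0) = a_0 = -2
y_1 = S_1(0) = a_1 = 3
y_2 = S_2(0) = a_2 = 5
y_3 = S_2(1) = -4
t_q=3/2 is in segment 0 (τ=3/2); S_0(τ)=-209/248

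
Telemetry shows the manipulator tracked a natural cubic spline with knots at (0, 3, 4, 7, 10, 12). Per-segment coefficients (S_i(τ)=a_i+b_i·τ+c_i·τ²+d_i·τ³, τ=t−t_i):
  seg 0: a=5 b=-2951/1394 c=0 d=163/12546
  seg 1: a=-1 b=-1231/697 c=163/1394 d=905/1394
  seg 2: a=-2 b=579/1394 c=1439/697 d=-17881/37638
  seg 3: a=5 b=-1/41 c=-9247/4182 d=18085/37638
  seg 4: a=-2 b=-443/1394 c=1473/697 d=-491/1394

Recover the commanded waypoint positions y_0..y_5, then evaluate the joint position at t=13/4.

y_0 = S_0(0) = a_0 = 5
y_1 = S_1(0) = a_1 = -1
y_2 = S_2(0) = a_2 = -2
y_3 = S_3(0) = a_3 = 5
y_4 = S_4(0) = a_4 = -2
y_5 = S_4(2) = 3
t_q=13/4 is in segment 1 (τ=1/4); S_1(τ)=-127051/89216

y_0=5 y_1=-1 y_2=-2 y_3=5 y_4=-2 y_5=3
S(13/4) = -127051/89216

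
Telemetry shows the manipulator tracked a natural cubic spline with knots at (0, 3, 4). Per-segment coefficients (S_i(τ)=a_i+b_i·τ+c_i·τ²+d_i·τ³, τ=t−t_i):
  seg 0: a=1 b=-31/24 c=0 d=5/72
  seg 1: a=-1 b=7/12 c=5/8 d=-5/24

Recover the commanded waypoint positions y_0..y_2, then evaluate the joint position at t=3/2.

y_0=1 y_1=-1 y_2=0
S(3/2) = -45/64

y_0 = S_0(0) = a_0 = 1
y_1 = S_1(0) = a_1 = -1
y_2 = S_1(1) = 0
t_q=3/2 is in segment 0 (τ=3/2); S_0(τ)=-45/64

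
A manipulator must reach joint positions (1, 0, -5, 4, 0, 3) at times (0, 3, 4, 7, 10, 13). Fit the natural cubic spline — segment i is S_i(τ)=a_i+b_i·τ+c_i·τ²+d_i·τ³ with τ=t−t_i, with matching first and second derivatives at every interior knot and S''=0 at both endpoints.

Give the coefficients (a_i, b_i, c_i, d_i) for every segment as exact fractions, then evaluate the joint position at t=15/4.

  seg 0: a=1 b=1648/849 c=0 d=-1931/7641
  seg 1: a=0 b=-4145/849 c=-1931/849 d=1831/849
  seg 2: a=-5 b=-838/283 c=3562/849 d=-625/849
  seg 3: a=4 b=661/283 c=-2063/849 d=3074/7641
  seg 4: a=0 b=-391/283 c=337/283 d=-337/2547
S(15/4) = -73013/18112

Δ: Δ0=-1/3, Δ1=-5, Δ2=3, Δ3=-4/3, Δ4=1
row 1: diag=8, rhs=-28; c'=1/8, d'=-7/2
row 2: denom=8−1·1/8=63/8; d'=(48−1·-7/2)/(63/8)=412/63
row 3: denom=12−3·8/21=76/7; d'=(-26−3·412/63)/(76/7)=-479/114
row 4: denom=12−3·21/76=849/76; d'=(14−3·-479/114)/(849/76)=674/283
back: M4=674/283
back: M3=-479/114−21/76·674/283=-4126/849
back: M2=412/63−8/21·-4126/849=7124/849
back: M1=-7/2−1/8·7124/849=-3862/849
M: M0=0, M1=-3862/849, M2=7124/849, M3=-4126/849, M4=674/283, M5=0
seg 0: a=1, c=M0/2=0, d=(M1−M0)/(6·3)=-1931/7641, b=Δ0−h0·(2M0+M1)/6=1648/849
seg 1: a=0, c=M1/2=-1931/849, d=(M2−M1)/(6·1)=1831/849, b=Δ1−h1·(2M1+M2)/6=-4145/849
seg 2: a=-5, c=M2/2=3562/849, d=(M3−M2)/(6·3)=-625/849, b=Δ2−h2·(2M2+M3)/6=-838/283
seg 3: a=4, c=M3/2=-2063/849, d=(M4−M3)/(6·3)=3074/7641, b=Δ3−h3·(2M3+M4)/6=661/283
seg 4: a=0, c=M4/2=337/283, d=(M5−M4)/(6·3)=-337/2547, b=Δ4−h4·(2M4+M5)/6=-391/283
t_q=15/4 → seg 1, τ=3/4; S=0+-4145/849·τ+-1931/849·τ²+1831/849·τ³=-73013/18112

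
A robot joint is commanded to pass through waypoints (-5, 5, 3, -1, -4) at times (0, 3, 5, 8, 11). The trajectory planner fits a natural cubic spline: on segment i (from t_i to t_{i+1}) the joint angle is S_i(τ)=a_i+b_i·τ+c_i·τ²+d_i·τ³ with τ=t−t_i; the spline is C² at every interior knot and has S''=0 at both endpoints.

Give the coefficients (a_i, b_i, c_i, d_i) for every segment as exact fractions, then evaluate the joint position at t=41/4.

  seg 0: a=-5 b=1651/354 c=0 d=-157/1062
  seg 1: a=5 b=119/177 c=-157/118 d=175/708
  seg 2: a=3 b=-298/177 c=9/59 d=-19/1593
  seg 3: a=-1 b=-193/177 c=8/177 d=-8/1593
S(41/4) = -1549/472

Δ: Δ0=10/3, Δ1=-1, Δ2=-4/3, Δ3=-1
row 1: diag=10, rhs=-26; c'=1/5, d'=-13/5
row 2: denom=10−2·1/5=48/5; d'=(-2−2·-13/5)/(48/5)=1/3
row 3: denom=12−3·5/16=177/16; d'=(2−3·1/3)/(177/16)=16/177
back: M3=16/177
back: M2=1/3−5/16·16/177=18/59
back: M1=-13/5−1/5·18/59=-157/59
M: M0=0, M1=-157/59, M2=18/59, M3=16/177, M4=0
seg 0: a=-5, c=M0/2=0, d=(M1−M0)/(6·3)=-157/1062, b=Δ0−h0·(2M0+M1)/6=1651/354
seg 1: a=5, c=M1/2=-157/118, d=(M2−M1)/(6·2)=175/708, b=Δ1−h1·(2M1+M2)/6=119/177
seg 2: a=3, c=M2/2=9/59, d=(M3−M2)/(6·3)=-19/1593, b=Δ2−h2·(2M2+M3)/6=-298/177
seg 3: a=-1, c=M3/2=8/177, d=(M4−M3)/(6·3)=-8/1593, b=Δ3−h3·(2M3+M4)/6=-193/177
t_q=41/4 → seg 3, τ=9/4; S=-1+-193/177·τ+8/177·τ²+-8/1593·τ³=-1549/472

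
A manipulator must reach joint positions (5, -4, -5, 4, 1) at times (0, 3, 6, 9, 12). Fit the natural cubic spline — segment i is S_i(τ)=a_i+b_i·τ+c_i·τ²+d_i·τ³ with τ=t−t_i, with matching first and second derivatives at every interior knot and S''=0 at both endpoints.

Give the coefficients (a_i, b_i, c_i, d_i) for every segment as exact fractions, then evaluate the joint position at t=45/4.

Δ: Δ0=-3, Δ1=-1/3, Δ2=3, Δ3=-1
row 1: diag=12, rhs=16; c'=1/4, d'=4/3
row 2: denom=12−3·1/4=45/4; d'=(20−3·4/3)/(45/4)=64/45
row 3: denom=12−3·4/15=56/5; d'=(-24−3·64/45)/(56/5)=-53/21
back: M3=-53/21
back: M2=64/45−4/15·-53/21=44/21
back: M1=4/3−1/4·44/21=17/21
M: M0=0, M1=17/21, M2=44/21, M3=-53/21, M4=0
seg 0: a=5, c=M0/2=0, d=(M1−M0)/(6·3)=17/378, b=Δ0−h0·(2M0+M1)/6=-143/42
seg 1: a=-4, c=M1/2=17/42, d=(M2−M1)/(6·3)=1/14, b=Δ1−h1·(2M1+M2)/6=-46/21
seg 2: a=-5, c=M2/2=22/21, d=(M3−M2)/(6·3)=-97/378, b=Δ2−h2·(2M2+M3)/6=13/6
seg 3: a=4, c=M3/2=-53/42, d=(M4−M3)/(6·3)=53/378, b=Δ3−h3·(2M3+M4)/6=32/21
t_q=45/4 → seg 3, τ=9/4; S=4+32/21·τ+-53/42·τ²+53/378·τ³=2363/896

  seg 0: a=5 b=-143/42 c=0 d=17/378
  seg 1: a=-4 b=-46/21 c=17/42 d=1/14
  seg 2: a=-5 b=13/6 c=22/21 d=-97/378
  seg 3: a=4 b=32/21 c=-53/42 d=53/378
S(45/4) = 2363/896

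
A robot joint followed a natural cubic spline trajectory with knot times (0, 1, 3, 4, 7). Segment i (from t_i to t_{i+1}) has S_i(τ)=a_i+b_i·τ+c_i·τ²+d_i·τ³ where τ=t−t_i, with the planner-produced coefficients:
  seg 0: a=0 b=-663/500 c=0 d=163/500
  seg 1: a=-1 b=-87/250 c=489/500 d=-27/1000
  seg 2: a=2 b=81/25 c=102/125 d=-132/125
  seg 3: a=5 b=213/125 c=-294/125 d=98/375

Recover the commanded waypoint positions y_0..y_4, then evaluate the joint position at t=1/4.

y_0 = S_0(0) = a_0 = 0
y_1 = S_1(0) = a_1 = -1
y_2 = S_2(0) = a_2 = 2
y_3 = S_3(0) = a_3 = 5
y_4 = S_3(3) = -4
t_q=1/4 is in segment 0 (τ=1/4); S_0(τ)=-2089/6400

y_0=0 y_1=-1 y_2=2 y_3=5 y_4=-4
S(1/4) = -2089/6400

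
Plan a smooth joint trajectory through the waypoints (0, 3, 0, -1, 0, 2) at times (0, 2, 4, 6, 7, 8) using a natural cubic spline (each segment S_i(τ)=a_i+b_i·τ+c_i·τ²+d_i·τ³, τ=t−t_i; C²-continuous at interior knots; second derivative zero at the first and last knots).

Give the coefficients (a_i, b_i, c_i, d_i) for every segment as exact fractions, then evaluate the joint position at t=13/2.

  seg 0: a=0 b=1469/626 c=0 d=-265/1252
  seg 1: a=3 b=-121/626 c=-795/626 d=193/626
  seg 2: a=0 b=-985/626 c=363/626 d=-27/1252
  seg 3: a=-1 b=305/626 c=141/313 d=39/626
  seg 4: a=0 b=493/313 c=399/626 d=-133/626
S(13/2) = -3185/5008

Δ: Δ0=3/2, Δ1=-3/2, Δ2=-1/2, Δ3=1, Δ4=2
row 1: diag=8, rhs=-18; c'=1/4, d'=-9/4
row 2: denom=8−2·1/4=15/2; d'=(6−2·-9/4)/(15/2)=7/5
row 3: denom=6−2·4/15=82/15; d'=(9−2·7/5)/(82/15)=93/82
row 4: denom=4−1·15/82=313/82; d'=(6−1·93/82)/(313/82)=399/313
back: M4=399/313
back: M3=93/82−15/82·399/313=282/313
back: M2=7/5−4/15·282/313=363/313
back: M1=-9/4−1/4·363/313=-795/313
M: M0=0, M1=-795/313, M2=363/313, M3=282/313, M4=399/313, M5=0
seg 0: a=0, c=M0/2=0, d=(M1−M0)/(6·2)=-265/1252, b=Δ0−h0·(2M0+M1)/6=1469/626
seg 1: a=3, c=M1/2=-795/626, d=(M2−M1)/(6·2)=193/626, b=Δ1−h1·(2M1+M2)/6=-121/626
seg 2: a=0, c=M2/2=363/626, d=(M3−M2)/(6·2)=-27/1252, b=Δ2−h2·(2M2+M3)/6=-985/626
seg 3: a=-1, c=M3/2=141/313, d=(M4−M3)/(6·1)=39/626, b=Δ3−h3·(2M3+M4)/6=305/626
seg 4: a=0, c=M4/2=399/626, d=(M5−M4)/(6·1)=-133/626, b=Δ4−h4·(2M4+M5)/6=493/313
t_q=13/2 → seg 3, τ=1/2; S=-1+305/626·τ+141/313·τ²+39/626·τ³=-3185/5008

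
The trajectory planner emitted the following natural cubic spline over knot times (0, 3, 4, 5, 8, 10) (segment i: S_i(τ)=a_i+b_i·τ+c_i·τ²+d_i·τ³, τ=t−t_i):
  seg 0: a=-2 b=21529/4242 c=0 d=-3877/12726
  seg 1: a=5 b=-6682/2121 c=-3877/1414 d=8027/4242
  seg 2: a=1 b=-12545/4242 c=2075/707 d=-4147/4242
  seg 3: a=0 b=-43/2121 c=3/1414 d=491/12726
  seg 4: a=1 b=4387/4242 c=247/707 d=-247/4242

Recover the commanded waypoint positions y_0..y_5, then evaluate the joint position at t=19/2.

y_0=-2 y_1=5 y_2=1 y_3=0 y_4=1 y_5=4
S(19/2) = 35529/11312

y_0 = S_0(0) = a_0 = -2
y_1 = S_1(0) = a_1 = 5
y_2 = S_2(0) = a_2 = 1
y_3 = S_3(0) = a_3 = 0
y_4 = S_4(0) = a_4 = 1
y_5 = S_4(2) = 4
t_q=19/2 is in segment 4 (τ=3/2); S_4(τ)=35529/11312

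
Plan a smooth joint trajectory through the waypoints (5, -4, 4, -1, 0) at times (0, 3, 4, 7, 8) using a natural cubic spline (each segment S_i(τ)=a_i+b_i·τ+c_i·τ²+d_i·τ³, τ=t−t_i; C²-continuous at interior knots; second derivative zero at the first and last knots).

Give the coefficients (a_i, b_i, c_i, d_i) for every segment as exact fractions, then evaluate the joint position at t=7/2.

Δ: Δ0=-3, Δ1=8, Δ2=-5/3, Δ3=1
row 1: diag=8, rhs=66; c'=1/8, d'=33/4
row 2: denom=8−1·1/8=63/8; d'=(-58−1·33/4)/(63/8)=-530/63
row 3: denom=8−3·8/21=48/7; d'=(16−3·-530/63)/(48/7)=433/72
back: M3=433/72
back: M2=-530/63−8/21·433/72=-289/27
back: M1=33/4−1/8·-289/27=2071/216
M: M0=0, M1=2071/216, M2=-289/27, M3=433/72, M4=0
seg 0: a=5, c=M0/2=0, d=(M1−M0)/(6·3)=2071/3888, b=Δ0−h0·(2M0+M1)/6=-3367/432
seg 1: a=-4, c=M1/2=2071/432, d=(M2−M1)/(6·1)=-487/144, b=Δ1−h1·(2M1+M2)/6=1423/216
seg 2: a=4, c=M2/2=-289/54, d=(M3−M2)/(6·3)=3611/3888, b=Δ2−h2·(2M2+M3)/6=2605/432
seg 3: a=-1, c=M3/2=433/144, d=(M4−M3)/(6·1)=-433/432, b=Δ3−h3·(2M3+M4)/6=-217/216
t_q=7/2 → seg 1, τ=1/2; S=-4+1423/216·τ+2071/432·τ²+-487/144·τ³=241/3456

  seg 0: a=5 b=-3367/432 c=0 d=2071/3888
  seg 1: a=-4 b=1423/216 c=2071/432 d=-487/144
  seg 2: a=4 b=2605/432 c=-289/54 d=3611/3888
  seg 3: a=-1 b=-217/216 c=433/144 d=-433/432
S(7/2) = 241/3456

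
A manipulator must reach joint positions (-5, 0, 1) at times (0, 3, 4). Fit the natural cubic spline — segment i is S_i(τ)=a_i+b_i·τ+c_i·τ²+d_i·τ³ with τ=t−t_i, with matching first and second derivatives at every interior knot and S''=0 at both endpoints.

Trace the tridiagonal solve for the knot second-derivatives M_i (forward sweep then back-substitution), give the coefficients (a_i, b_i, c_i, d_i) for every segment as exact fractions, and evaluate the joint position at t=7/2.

  seg 0: a=-5 b=23/12 c=0 d=-1/36
  seg 1: a=0 b=7/6 c=-1/4 d=1/12
S(7/2) = 17/32

Δ: Δ0=5/3, Δ1=1
row 1: diag=8, rhs=-4; c'=1/8, d'=-1/2
back: M1=-1/2
M: M0=0, M1=-1/2, M2=0
seg 0: a=-5, c=M0/2=0, d=(M1−M0)/(6·3)=-1/36, b=Δ0−h0·(2M0+M1)/6=23/12
seg 1: a=0, c=M1/2=-1/4, d=(M2−M1)/(6·1)=1/12, b=Δ1−h1·(2M1+M2)/6=7/6
t_q=7/2 → seg 1, τ=1/2; S=0+7/6·τ+-1/4·τ²+1/12·τ³=17/32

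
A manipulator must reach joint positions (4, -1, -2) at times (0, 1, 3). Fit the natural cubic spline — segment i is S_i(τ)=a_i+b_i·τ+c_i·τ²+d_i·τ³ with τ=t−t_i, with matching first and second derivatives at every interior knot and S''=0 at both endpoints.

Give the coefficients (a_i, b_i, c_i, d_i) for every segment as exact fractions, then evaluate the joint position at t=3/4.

  seg 0: a=4 b=-23/4 c=0 d=3/4
  seg 1: a=-1 b=-7/2 c=9/4 d=-3/8
S(3/4) = 1/256

Δ: Δ0=-5, Δ1=-1/2
row 1: diag=6, rhs=27; c'=1/3, d'=9/2
back: M1=9/2
M: M0=0, M1=9/2, M2=0
seg 0: a=4, c=M0/2=0, d=(M1−M0)/(6·1)=3/4, b=Δ0−h0·(2M0+M1)/6=-23/4
seg 1: a=-1, c=M1/2=9/4, d=(M2−M1)/(6·2)=-3/8, b=Δ1−h1·(2M1+M2)/6=-7/2
t_q=3/4 → seg 0, τ=3/4; S=4+-23/4·τ+0·τ²+3/4·τ³=1/256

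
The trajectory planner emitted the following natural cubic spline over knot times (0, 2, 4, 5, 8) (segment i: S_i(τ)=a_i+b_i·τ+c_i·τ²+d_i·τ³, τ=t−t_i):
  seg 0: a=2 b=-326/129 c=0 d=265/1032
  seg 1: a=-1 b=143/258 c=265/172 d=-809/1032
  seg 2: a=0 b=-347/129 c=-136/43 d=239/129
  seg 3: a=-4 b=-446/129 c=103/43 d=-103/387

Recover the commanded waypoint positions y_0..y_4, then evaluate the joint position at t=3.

y_0 = S_0(0) = a_0 = 2
y_1 = S_1(0) = a_1 = -1
y_2 = S_2(0) = a_2 = 0
y_3 = S_3(0) = a_3 = -4
y_4 = S_3(3) = 0
t_q=3 is in segment 1 (τ=1); S_1(τ)=107/344

y_0=2 y_1=-1 y_2=0 y_3=-4 y_4=0
S(3) = 107/344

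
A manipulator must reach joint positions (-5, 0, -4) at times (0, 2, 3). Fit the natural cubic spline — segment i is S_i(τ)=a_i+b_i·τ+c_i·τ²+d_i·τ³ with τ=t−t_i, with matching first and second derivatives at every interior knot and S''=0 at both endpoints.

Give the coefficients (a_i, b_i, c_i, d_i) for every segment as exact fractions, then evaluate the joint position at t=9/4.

Δ: Δ0=5/2, Δ1=-4
row 1: diag=6, rhs=-39; c'=1/6, d'=-13/2
back: M1=-13/2
M: M0=0, M1=-13/2, M2=0
seg 0: a=-5, c=M0/2=0, d=(M1−M0)/(6·2)=-13/24, b=Δ0−h0·(2M0+M1)/6=14/3
seg 1: a=0, c=M1/2=-13/4, d=(M2−M1)/(6·1)=13/12, b=Δ1−h1·(2M1+M2)/6=-11/6
t_q=9/4 → seg 1, τ=1/4; S=0+-11/6·τ+-13/4·τ²+13/12·τ³=-165/256

  seg 0: a=-5 b=14/3 c=0 d=-13/24
  seg 1: a=0 b=-11/6 c=-13/4 d=13/12
S(9/4) = -165/256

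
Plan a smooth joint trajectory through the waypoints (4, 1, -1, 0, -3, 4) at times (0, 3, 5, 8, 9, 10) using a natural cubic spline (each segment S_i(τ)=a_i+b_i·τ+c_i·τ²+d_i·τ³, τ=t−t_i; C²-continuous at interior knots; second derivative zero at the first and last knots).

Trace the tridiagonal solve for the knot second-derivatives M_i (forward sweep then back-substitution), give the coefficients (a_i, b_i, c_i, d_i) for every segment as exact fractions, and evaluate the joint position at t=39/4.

  seg 0: a=4 b=-487/654 c=0 d=-167/5886
  seg 1: a=1 b=-494/327 c=-167/654 d=167/654
  seg 2: a=-1 b=58/109 c=835/654 d=-2635/5886
  seg 3: a=0 b=-849/218 c=-300/109 d=795/218
  seg 4: a=-3 b=168/109 c=1785/218 d=-595/218
S(39/4) = 22467/13952

Δ: Δ0=-1, Δ1=-1, Δ2=1/3, Δ3=-3, Δ4=7
row 1: diag=10, rhs=0; c'=1/5, d'=0
row 2: denom=10−2·1/5=48/5; d'=(8−2·0)/(48/5)=5/6
row 3: denom=8−3·5/16=113/16; d'=(-20−3·5/6)/(113/16)=-360/113
row 4: denom=4−1·16/113=436/113; d'=(60−1·-360/113)/(436/113)=1785/109
back: M4=1785/109
back: M3=-360/113−16/113·1785/109=-600/109
back: M2=5/6−5/16·-600/109=835/327
back: M1=0−1/5·835/327=-167/327
M: M0=0, M1=-167/327, M2=835/327, M3=-600/109, M4=1785/109, M5=0
seg 0: a=4, c=M0/2=0, d=(M1−M0)/(6·3)=-167/5886, b=Δ0−h0·(2M0+M1)/6=-487/654
seg 1: a=1, c=M1/2=-167/654, d=(M2−M1)/(6·2)=167/654, b=Δ1−h1·(2M1+M2)/6=-494/327
seg 2: a=-1, c=M2/2=835/654, d=(M3−M2)/(6·3)=-2635/5886, b=Δ2−h2·(2M2+M3)/6=58/109
seg 3: a=0, c=M3/2=-300/109, d=(M4−M3)/(6·1)=795/218, b=Δ3−h3·(2M3+M4)/6=-849/218
seg 4: a=-3, c=M4/2=1785/218, d=(M5−M4)/(6·1)=-595/218, b=Δ4−h4·(2M4+M5)/6=168/109
t_q=39/4 → seg 4, τ=3/4; S=-3+168/109·τ+1785/218·τ²+-595/218·τ³=22467/13952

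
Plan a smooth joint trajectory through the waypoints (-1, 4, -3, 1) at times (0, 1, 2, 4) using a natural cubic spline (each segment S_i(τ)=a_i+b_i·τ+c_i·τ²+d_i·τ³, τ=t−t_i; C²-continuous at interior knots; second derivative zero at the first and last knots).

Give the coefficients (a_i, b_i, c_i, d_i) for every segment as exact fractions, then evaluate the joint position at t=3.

Δ: Δ0=5, Δ1=-7, Δ2=2
row 1: diag=4, rhs=-72; c'=1/4, d'=-18
row 2: denom=6−1·1/4=23/4; d'=(54−1·-18)/(23/4)=288/23
back: M2=288/23
back: M1=-18−1/4·288/23=-486/23
M: M0=0, M1=-486/23, M2=288/23, M3=0
seg 0: a=-1, c=M0/2=0, d=(M1−M0)/(6·1)=-81/23, b=Δ0−h0·(2M0+M1)/6=196/23
seg 1: a=4, c=M1/2=-243/23, d=(M2−M1)/(6·1)=129/23, b=Δ1−h1·(2M1+M2)/6=-47/23
seg 2: a=-3, c=M2/2=144/23, d=(M3−M2)/(6·2)=-24/23, b=Δ2−h2·(2M2+M3)/6=-146/23
t_q=3 → seg 2, τ=1; S=-3+-146/23·τ+144/23·τ²+-24/23·τ³=-95/23

  seg 0: a=-1 b=196/23 c=0 d=-81/23
  seg 1: a=4 b=-47/23 c=-243/23 d=129/23
  seg 2: a=-3 b=-146/23 c=144/23 d=-24/23
S(3) = -95/23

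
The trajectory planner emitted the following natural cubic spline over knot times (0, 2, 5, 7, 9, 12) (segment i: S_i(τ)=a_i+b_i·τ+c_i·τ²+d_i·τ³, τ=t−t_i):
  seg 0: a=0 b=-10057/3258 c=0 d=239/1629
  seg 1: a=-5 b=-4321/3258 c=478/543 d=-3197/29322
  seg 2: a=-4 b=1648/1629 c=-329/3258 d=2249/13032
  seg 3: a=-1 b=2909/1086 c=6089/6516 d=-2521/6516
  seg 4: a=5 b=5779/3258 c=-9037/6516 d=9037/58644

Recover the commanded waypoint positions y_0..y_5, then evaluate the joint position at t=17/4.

y_0=0 y_1=-5 y_2=-4 y_3=-1 y_4=5 y_5=2
S(17/4) = -110501/23168

y_0 = S_0(0) = a_0 = 0
y_1 = S_1(0) = a_1 = -5
y_2 = S_2(0) = a_2 = -4
y_3 = S_3(0) = a_3 = -1
y_4 = S_4(0) = a_4 = 5
y_5 = S_4(3) = 2
t_q=17/4 is in segment 1 (τ=9/4); S_1(τ)=-110501/23168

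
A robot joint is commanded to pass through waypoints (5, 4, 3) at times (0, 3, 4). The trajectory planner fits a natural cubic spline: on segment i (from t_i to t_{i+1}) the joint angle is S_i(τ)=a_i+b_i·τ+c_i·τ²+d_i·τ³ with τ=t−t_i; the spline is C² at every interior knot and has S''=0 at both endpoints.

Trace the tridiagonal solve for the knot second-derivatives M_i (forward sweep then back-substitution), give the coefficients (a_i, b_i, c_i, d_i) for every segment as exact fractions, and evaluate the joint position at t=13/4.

Δ: Δ0=-1/3, Δ1=-1
row 1: diag=8, rhs=-4; c'=1/8, d'=-1/2
back: M1=-1/2
M: M0=0, M1=-1/2, M2=0
seg 0: a=5, c=M0/2=0, d=(M1−M0)/(6·3)=-1/36, b=Δ0−h0·(2M0+M1)/6=-1/12
seg 1: a=4, c=M1/2=-1/4, d=(M2−M1)/(6·1)=1/12, b=Δ1−h1·(2M1+M2)/6=-5/6
t_q=13/4 → seg 1, τ=1/4; S=4+-5/6·τ+-1/4·τ²+1/12·τ³=967/256

  seg 0: a=5 b=-1/12 c=0 d=-1/36
  seg 1: a=4 b=-5/6 c=-1/4 d=1/12
S(13/4) = 967/256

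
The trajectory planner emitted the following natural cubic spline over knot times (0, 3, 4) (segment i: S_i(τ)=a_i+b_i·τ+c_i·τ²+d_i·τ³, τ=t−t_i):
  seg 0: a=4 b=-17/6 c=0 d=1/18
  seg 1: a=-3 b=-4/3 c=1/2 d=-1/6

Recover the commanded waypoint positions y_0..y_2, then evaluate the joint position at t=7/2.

y_0=4 y_1=-3 y_2=-4
S(7/2) = -57/16

y_0 = S_0(0) = a_0 = 4
y_1 = S_1(0) = a_1 = -3
y_2 = S_1(1) = -4
t_q=7/2 is in segment 1 (τ=1/2); S_1(τ)=-57/16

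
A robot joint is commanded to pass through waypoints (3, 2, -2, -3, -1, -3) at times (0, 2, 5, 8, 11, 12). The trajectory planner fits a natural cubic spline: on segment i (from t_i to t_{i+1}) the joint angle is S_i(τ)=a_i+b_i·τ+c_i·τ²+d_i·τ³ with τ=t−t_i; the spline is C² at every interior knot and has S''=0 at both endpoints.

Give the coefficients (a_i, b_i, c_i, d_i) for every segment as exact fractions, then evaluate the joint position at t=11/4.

Δ: Δ0=-1/2, Δ1=-4/3, Δ2=-1/3, Δ3=2/3, Δ4=-2
row 1: diag=10, rhs=-5; c'=3/10, d'=-1/2
row 2: denom=12−3·3/10=111/10; d'=(6−3·-1/2)/(111/10)=25/37
row 3: denom=12−3·10/37=414/37; d'=(6−3·25/37)/(414/37)=49/138
row 4: denom=8−3·37/138=331/46; d'=(-16−3·49/138)/(331/46)=-785/331
back: M4=-785/331
back: M3=49/138−37/138·-785/331=328/331
back: M2=25/37−10/37·328/331=135/331
back: M1=-1/2−3/10·135/331=-206/331
M: M0=0, M1=-206/331, M2=135/331, M3=328/331, M4=-785/331, M5=0
seg 0: a=3, c=M0/2=0, d=(M1−M0)/(6·2)=-103/1986, b=Δ0−h0·(2M0+M1)/6=-581/1986
seg 1: a=2, c=M1/2=-103/331, d=(M2−M1)/(6·3)=341/5958, b=Δ1−h1·(2M1+M2)/6=-1817/1986
seg 2: a=-2, c=M2/2=135/662, d=(M3−M2)/(6·3)=193/5958, b=Δ2−h2·(2M2+M3)/6=-1228/993
seg 3: a=-3, c=M3/2=164/331, d=(M4−M3)/(6·3)=-371/1986, b=Δ3−h3·(2M3+M4)/6=1711/1986
seg 4: a=-1, c=M4/2=-785/662, d=(M5−M4)/(6·1)=785/1986, b=Δ4−h4·(2M4+M5)/6=-1201/993
t_q=11/4 → seg 1, τ=3/4; S=2+-1817/1986·τ+-103/331·τ²+341/5958·τ³=49271/42368

  seg 0: a=3 b=-581/1986 c=0 d=-103/1986
  seg 1: a=2 b=-1817/1986 c=-103/331 d=341/5958
  seg 2: a=-2 b=-1228/993 c=135/662 d=193/5958
  seg 3: a=-3 b=1711/1986 c=164/331 d=-371/1986
  seg 4: a=-1 b=-1201/993 c=-785/662 d=785/1986
S(11/4) = 49271/42368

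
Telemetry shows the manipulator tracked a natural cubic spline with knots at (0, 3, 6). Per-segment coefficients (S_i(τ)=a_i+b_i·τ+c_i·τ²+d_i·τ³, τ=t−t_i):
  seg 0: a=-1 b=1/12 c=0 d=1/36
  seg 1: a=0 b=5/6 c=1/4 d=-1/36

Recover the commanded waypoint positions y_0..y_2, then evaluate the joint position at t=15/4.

y_0=-1 y_1=0 y_2=4
S(15/4) = 193/256

y_0 = S_0(0) = a_0 = -1
y_1 = S_1(0) = a_1 = 0
y_2 = S_1(3) = 4
t_q=15/4 is in segment 1 (τ=3/4); S_1(τ)=193/256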